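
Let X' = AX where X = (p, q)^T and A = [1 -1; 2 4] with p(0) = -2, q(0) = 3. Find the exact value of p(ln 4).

-80

A = [[1,-1],[2,4]]; eigenvalues λ = 2, 3.
Eigenvectors: (1,-1) for λ=2, (-1,2) for λ=3.
From the initial condition, c_1 = -1, c_2 = 1.
p(ln 4) = (-1)(4^2)(1) + (1)(4^3)(-1) = -80.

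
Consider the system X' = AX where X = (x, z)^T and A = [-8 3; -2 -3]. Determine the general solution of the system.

x(t) = -3K_1e^(-6t) + K_2e^(-5t), z(t) = -2K_1e^(-6t) + K_2e^(-5t)

Coefficient matrix A = [[-8, 3], [-2, -3]].
Characteristic polynomial det(A - λI) = λ^2 + 11λ + 30 = 0.
Eigenvalues λ = -6, -5.
For λ=-6: (A-λI) row 1 is [-2, 3], so an eigenvector is (-3, -2).
For λ=-5: (A-λI) row 1 is [-3, 3], so an eigenvector is (1, 1).
General solution: K_1e^(-6t)(-3,-2) + K_2e^(-5t)(1,1).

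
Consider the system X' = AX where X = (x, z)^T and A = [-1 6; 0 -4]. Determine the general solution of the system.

x(t) = 2c_1e^(-4t) - c_2e^(-t), z(t) = -c_1e^(-4t)

Coefficient matrix A = [[-1, 6], [0, -4]].
Characteristic polynomial det(A - λI) = λ^2 + 5λ + 4 = 0.
Eigenvalues λ = -4, -1.
For λ=-4: (A-λI) row 1 is [3, 6], so an eigenvector is (2, -1).
For λ=-1: (A-λI) row 1 is [0, 6], so an eigenvector is (-1, 0).
General solution: c_1e^(-4t)(2,-1) + c_2e^(-t)(-1,0).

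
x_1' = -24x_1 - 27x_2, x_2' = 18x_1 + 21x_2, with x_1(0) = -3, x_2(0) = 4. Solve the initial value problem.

x_1(t) = -6e^(3t) + 3e^(-6t), x_2(t) = 6e^(3t) - 2e^(-6t)

Coefficient matrix A = [[-24, -27], [18, 21]].
Characteristic polynomial det(A - λI) = λ^2 + 3λ - 18 = 0.
Eigenvalues λ = -6, 3.
For λ=-6: (A-λI) row 1 is [-18, -27], so an eigenvector is (3, -2).
For λ=3: (A-λI) row 1 is [-27, -27], so an eigenvector is (-1, 1).
General solution: C_1e^(-6t)(3,-2) + C_2e^(3t)(-1,1).
Applying x_1(0)=-3, x_2(0)=4 gives C_1=1, C_2=6.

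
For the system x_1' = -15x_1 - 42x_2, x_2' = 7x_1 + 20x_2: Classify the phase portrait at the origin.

A = [[-15,-42],[7,20]]; det(A-λI) = λ^2 - 5λ - 6.
λ = 6, -1: opposite signs.

saddle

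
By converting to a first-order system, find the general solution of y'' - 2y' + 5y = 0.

Let x_1 = y, x_2 = y'. Then x_1' = x_2 and x_2' = -5x_1 + 2x_2.
A = [[0,1],[-5,2]]; det(A-λI) = λ^2 - 2λ + 5.
Eigenvalues λ = 1 ± 2i.

y(t) = c_1e^(t)cos(2t) + c_2e^(t)sin(2t)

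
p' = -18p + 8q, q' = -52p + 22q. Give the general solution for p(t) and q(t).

Coefficient matrix A = [[-18, 8], [-52, 22]].
Characteristic polynomial det(A - λI) = λ^2 - 4λ + 20 = 0.
Eigenvalues λ = 2 ± 4i (complex conjugate pair).
For λ=2+4i: an eigenvector is (-1,-3) - i(-1,-2) = (-1 + i, -3 + 2i).
A real fundamental pair from Re and Im of e^((2+4i)t)v: X_1 = e^(2t)(cos(4t)·(-1,-3) + sin(4t)·(-1,-2)), X_2 = e^(2t)(sin(4t)·(-1,-3) - cos(4t)·(-1,-2)).
General solution: K_1X_1 + K_2X_2.

p(t) = -K_1e^(2t)sin(4t) - K_1e^(2t)cos(4t) - K_2e^(2t)sin(4t) + K_2e^(2t)cos(4t), q(t) = -2K_1e^(2t)sin(4t) - 3K_1e^(2t)cos(4t) - 3K_2e^(2t)sin(4t) + 2K_2e^(2t)cos(4t)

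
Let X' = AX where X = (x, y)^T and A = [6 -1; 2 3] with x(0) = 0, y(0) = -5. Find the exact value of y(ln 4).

2560

A = [[6,-1],[2,3]]; eigenvalues λ = 4, 5.
Eigenvectors: (-1,-2) for λ=4, (-1,-1) for λ=5.
From the initial condition, c_1 = 5, c_2 = -5.
y(ln 4) = (5)(4^4)(-2) + (-5)(4^5)(-1) = 2560.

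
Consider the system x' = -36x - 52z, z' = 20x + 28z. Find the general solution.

Coefficient matrix A = [[-36, -52], [20, 28]].
Characteristic polynomial det(A - λI) = λ^2 + 8λ + 32 = 0.
Eigenvalues λ = -4 ± 4i (complex conjugate pair).
For λ=-4+4i: an eigenvector is (-2,1) - i(3,-2) = (-2 - 3i, 1 + 2i).
A real fundamental pair from Re and Im of e^((-4+4i)t)v: X_1 = e^(-4t)(cos(4t)·(-2,1) + sin(4t)·(3,-2)), X_2 = e^(-4t)(sin(4t)·(-2,1) - cos(4t)·(3,-2)).
General solution: C_1X_1 + C_2X_2.

x(t) = 3C_1e^(-4t)sin(4t) - 2C_1e^(-4t)cos(4t) - 2C_2e^(-4t)sin(4t) - 3C_2e^(-4t)cos(4t), z(t) = -2C_1e^(-4t)sin(4t) + C_1e^(-4t)cos(4t) + C_2e^(-4t)sin(4t) + 2C_2e^(-4t)cos(4t)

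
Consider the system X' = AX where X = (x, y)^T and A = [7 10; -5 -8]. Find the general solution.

x(t) = -2c_1e^(2t) + c_2e^(-3t), y(t) = c_1e^(2t) - c_2e^(-3t)

Coefficient matrix A = [[7, 10], [-5, -8]].
Characteristic polynomial det(A - λI) = λ^2 + λ - 6 = 0.
Eigenvalues λ = 2, -3.
For λ=2: (A-λI) row 1 is [5, 10], so an eigenvector is (-2, 1).
For λ=-3: (A-λI) row 1 is [10, 10], so an eigenvector is (1, -1).
General solution: c_1e^(2t)(-2,1) + c_2e^(-3t)(1,-1).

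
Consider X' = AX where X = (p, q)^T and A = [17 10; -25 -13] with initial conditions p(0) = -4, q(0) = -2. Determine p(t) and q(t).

Coefficient matrix A = [[17, 10], [-25, -13]].
Characteristic polynomial det(A - λI) = λ^2 - 4λ + 29 = 0.
Eigenvalues λ = 2 ± 5i (complex conjugate pair).
For λ=2+5i: an eigenvector is (-1,1) - i(-1,2) = (-1 + i, 1 - 2i).
A real fundamental pair from Re and Im of e^((2+5i)t)v: X_1 = e^(2t)(cos(5t)·(-1,1) + sin(5t)·(-1,2)), X_2 = e^(2t)(sin(5t)·(-1,1) - cos(5t)·(-1,2)).
General solution: c_1X_1 + c_2X_2.
Applying p(0)=-4, q(0)=-2 gives c_1=10, c_2=6.

p(t) = -16e^(2t)sin(5t) - 4e^(2t)cos(5t), q(t) = 26e^(2t)sin(5t) - 2e^(2t)cos(5t)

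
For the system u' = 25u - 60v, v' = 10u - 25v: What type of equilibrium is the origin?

saddle

A = [[25,-60],[10,-25]]; det(A-λI) = λ^2 - 25.
λ = -5, 5: opposite signs.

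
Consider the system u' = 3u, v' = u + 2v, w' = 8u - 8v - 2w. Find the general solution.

Coefficient matrix A = [[3, 0, 0], [1, 2, 0], [8, -8, -2]].
det(A - λI) = 0 gives eigenvalues λ = 3, -2, 2.
For λ=3: eigenvector (1,1,0).
For λ=-2: eigenvector (0,0,1).
For λ=2: eigenvector (0,1,-2).
General solution: K_1e^(3t)(1,1,0) + K_2e^(-2t)(0,0,1) + K_3e^(2t)(0,1,-2).

u(t) = K_1e^(3t), v(t) = K_1e^(3t) + K_3e^(2t), w(t) = K_2e^(-2t) - 2K_3e^(2t)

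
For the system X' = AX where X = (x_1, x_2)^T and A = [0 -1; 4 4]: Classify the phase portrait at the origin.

unstable improper node

A = [[0,-1],[4,4]]; det(A-λI) = λ^2 - 4λ + 4.
repeated λ = 2 with a single eigenvector.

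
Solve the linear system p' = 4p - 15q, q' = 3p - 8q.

Coefficient matrix A = [[4, -15], [3, -8]].
Characteristic polynomial det(A - λI) = λ^2 + 4λ + 13 = 0.
Eigenvalues λ = -2 ± 3i (complex conjugate pair).
For λ=-2+3i: an eigenvector is (1,0) - i(2,1) = (1 - 2i, 0 - i).
A real fundamental pair from Re and Im of e^((-2+3i)t)v: X_1 = e^(-2t)(cos(3t)·(1,0) + sin(3t)·(2,1)), X_2 = e^(-2t)(sin(3t)·(1,0) - cos(3t)·(2,1)).
General solution: c_1X_1 + c_2X_2.

p(t) = 2c_1e^(-2t)sin(3t) + c_1e^(-2t)cos(3t) + c_2e^(-2t)sin(3t) - 2c_2e^(-2t)cos(3t), q(t) = c_1e^(-2t)sin(3t) - c_2e^(-2t)cos(3t)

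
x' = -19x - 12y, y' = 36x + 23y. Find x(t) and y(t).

x(t) = c_1e^(5t) + 2c_2e^(-t), y(t) = -2c_1e^(5t) - 3c_2e^(-t)

Coefficient matrix A = [[-19, -12], [36, 23]].
Characteristic polynomial det(A - λI) = λ^2 - 4λ - 5 = 0.
Eigenvalues λ = 5, -1.
For λ=5: (A-λI) row 1 is [-24, -12], so an eigenvector is (1, -2).
For λ=-1: (A-λI) row 1 is [-18, -12], so an eigenvector is (2, -3).
General solution: c_1e^(5t)(1,-2) + c_2e^(-t)(2,-3).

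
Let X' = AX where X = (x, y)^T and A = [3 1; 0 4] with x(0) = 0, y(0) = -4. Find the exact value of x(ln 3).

A = [[3,1],[0,4]]; eigenvalues λ = 3, 4.
Eigenvectors: (1,0) for λ=3, (-1,-1) for λ=4.
From the initial condition, c_1 = 4, c_2 = 4.
x(ln 3) = (4)(3^3)(1) + (4)(3^4)(-1) = -216.

-216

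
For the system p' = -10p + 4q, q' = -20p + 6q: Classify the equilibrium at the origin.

A = [[-10,4],[-20,6]]; det(A-λI) = λ^2 + 4λ + 20.
λ = -2 ± 4i: negative real part.

stable spiral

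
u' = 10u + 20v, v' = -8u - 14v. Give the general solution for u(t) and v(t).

Coefficient matrix A = [[10, 20], [-8, -14]].
Characteristic polynomial det(A - λI) = λ^2 + 4λ + 20 = 0.
Eigenvalues λ = -2 ± 4i (complex conjugate pair).
For λ=-2+4i: an eigenvector is (1,-1) - i(-2,1) = (1 + 2i, -1 - i).
A real fundamental pair from Re and Im of e^((-2+4i)t)v: X_1 = e^(-2t)(cos(4t)·(1,-1) + sin(4t)·(-2,1)), X_2 = e^(-2t)(sin(4t)·(1,-1) - cos(4t)·(-2,1)).
General solution: c_1X_1 + c_2X_2.

u(t) = -2c_1e^(-2t)sin(4t) + c_1e^(-2t)cos(4t) + c_2e^(-2t)sin(4t) + 2c_2e^(-2t)cos(4t), v(t) = c_1e^(-2t)sin(4t) - c_1e^(-2t)cos(4t) - c_2e^(-2t)sin(4t) - c_2e^(-2t)cos(4t)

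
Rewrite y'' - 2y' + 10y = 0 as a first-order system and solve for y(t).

y(t) = K_1e^(t)cos(3t) + K_2e^(t)sin(3t)

Let x_1 = y, x_2 = y'. Then x_1' = x_2 and x_2' = -10x_1 + 2x_2.
A = [[0,1],[-10,2]]; det(A-λI) = λ^2 - 2λ + 10.
Eigenvalues λ = 1 ± 3i.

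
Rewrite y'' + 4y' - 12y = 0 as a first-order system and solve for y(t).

y(t) = K_1e^(-6t) + K_2e^(2t)

Let x_1 = y, x_2 = y'. Then x_1' = x_2 and x_2' = 12x_1 - 4x_2.
A = [[0,1],[12,-4]]; det(A-λI) = λ^2 + 4λ - 12.
Eigenvalues λ = -6, 2 with eigenvectors (1,-6), (1,2).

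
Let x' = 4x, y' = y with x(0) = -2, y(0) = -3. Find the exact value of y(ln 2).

-6

A = [[4,0],[0,1]]; eigenvalues λ = 1, 4.
Eigenvectors: (0,1) for λ=1, (-1,0) for λ=4.
From the initial condition, c_1 = -3, c_2 = 2.
y(ln 2) = (-3)(2^1)(1) + (2)(2^4)(0) = -6.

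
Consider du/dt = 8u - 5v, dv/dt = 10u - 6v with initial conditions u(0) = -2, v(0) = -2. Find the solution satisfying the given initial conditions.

u(t) = -4e^(t)sin(t) - 2e^(t)cos(t), v(t) = -6e^(t)sin(t) - 2e^(t)cos(t)

Coefficient matrix A = [[8, -5], [10, -6]].
Characteristic polynomial det(A - λI) = λ^2 - 2λ + 2 = 0.
Eigenvalues λ = 1 ± i (complex conjugate pair).
For λ=1+i: an eigenvector is (-2,-3) - i(1,1) = (-2 - i, -3 - i).
A real fundamental pair from Re and Im of e^((1+i)t)v: X_1 = e^(t)(cos(t)·(-2,-3) + sin(t)·(1,1)), X_2 = e^(t)(sin(t)·(-2,-3) - cos(t)·(1,1)).
General solution: C_1X_1 + C_2X_2.
Applying u(0)=-2, v(0)=-2 gives C_1=0, C_2=2.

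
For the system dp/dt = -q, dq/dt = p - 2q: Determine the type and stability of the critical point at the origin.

A = [[0,-1],[1,-2]]; det(A-λI) = λ^2 + 2λ + 1.
repeated λ = -1 with a single eigenvector.

stable improper node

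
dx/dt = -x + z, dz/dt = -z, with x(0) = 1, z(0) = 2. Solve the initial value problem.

Coefficient matrix A = [[-1, 1], [0, -1]].
Characteristic polynomial det(A - λI) = λ^2 + 2λ + 1 = 0.
Single eigenvalue λ = -1 with algebraic multiplicity 2.
Eigenvector v = (-1,0); generalized eigenvector w with (A-λI)w=v is (-3,-1).
General solution: e^(-t)[C_1·v + C_2·(t·v + w)].
Applying x(0)=1, z(0)=2 gives C_1=5, C_2=-2.

x(t) = 2te^(-t) + e^(-t), z(t) = 2e^(-t)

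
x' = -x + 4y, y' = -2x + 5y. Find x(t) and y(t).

x(t) = c_1e^(3t) - 2c_2e^(t), y(t) = c_1e^(3t) - c_2e^(t)

Coefficient matrix A = [[-1, 4], [-2, 5]].
Characteristic polynomial det(A - λI) = λ^2 - 4λ + 3 = 0.
Eigenvalues λ = 3, 1.
For λ=3: (A-λI) row 1 is [-4, 4], so an eigenvector is (1, 1).
For λ=1: (A-λI) row 1 is [-2, 4], so an eigenvector is (-2, -1).
General solution: c_1e^(3t)(1,1) + c_2e^(t)(-2,-1).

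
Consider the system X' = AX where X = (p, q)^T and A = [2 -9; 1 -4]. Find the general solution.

Coefficient matrix A = [[2, -9], [1, -4]].
Characteristic polynomial det(A - λI) = λ^2 + 2λ + 1 = 0.
Single eigenvalue λ = -1 with algebraic multiplicity 2.
Eigenvector v = (-3,-1); generalized eigenvector w with (A-λI)w=v is (-1,0).
General solution: e^(-t)[c_1·v + c_2·(t·v + w)].

p(t) = -3c_1e^(-t) - 3c_2te^(-t) - c_2e^(-t), q(t) = -c_1e^(-t) - c_2te^(-t)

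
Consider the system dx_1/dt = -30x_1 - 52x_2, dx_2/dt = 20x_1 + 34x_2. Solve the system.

x_1(t) = -2c_1e^(2t)sin(4t) - 3c_1e^(2t)cos(4t) - 3c_2e^(2t)sin(4t) + 2c_2e^(2t)cos(4t), x_2(t) = c_1e^(2t)sin(4t) + 2c_1e^(2t)cos(4t) + 2c_2e^(2t)sin(4t) - c_2e^(2t)cos(4t)

Coefficient matrix A = [[-30, -52], [20, 34]].
Characteristic polynomial det(A - λI) = λ^2 - 4λ + 20 = 0.
Eigenvalues λ = 2 ± 4i (complex conjugate pair).
For λ=2+4i: an eigenvector is (-3,2) - i(-2,1) = (-3 + 2i, 2 - i).
A real fundamental pair from Re and Im of e^((2+4i)t)v: X_1 = e^(2t)(cos(4t)·(-3,2) + sin(4t)·(-2,1)), X_2 = e^(2t)(sin(4t)·(-3,2) - cos(4t)·(-2,1)).
General solution: c_1X_1 + c_2X_2.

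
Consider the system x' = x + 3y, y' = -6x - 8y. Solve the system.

x(t) = c_1e^(-2t) - c_2e^(-5t), y(t) = -c_1e^(-2t) + 2c_2e^(-5t)

Coefficient matrix A = [[1, 3], [-6, -8]].
Characteristic polynomial det(A - λI) = λ^2 + 7λ + 10 = 0.
Eigenvalues λ = -2, -5.
For λ=-2: (A-λI) row 1 is [3, 3], so an eigenvector is (1, -1).
For λ=-5: (A-λI) row 1 is [6, 3], so an eigenvector is (-1, 2).
General solution: c_1e^(-2t)(1,-1) + c_2e^(-5t)(-1,2).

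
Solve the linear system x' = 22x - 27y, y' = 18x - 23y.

x(t) = K_1e^(-5t) - 3K_2e^(4t), y(t) = K_1e^(-5t) - 2K_2e^(4t)

Coefficient matrix A = [[22, -27], [18, -23]].
Characteristic polynomial det(A - λI) = λ^2 + λ - 20 = 0.
Eigenvalues λ = -5, 4.
For λ=-5: (A-λI) row 1 is [27, -27], so an eigenvector is (1, 1).
For λ=4: (A-λI) row 1 is [18, -27], so an eigenvector is (-3, -2).
General solution: K_1e^(-5t)(1,1) + K_2e^(4t)(-3,-2).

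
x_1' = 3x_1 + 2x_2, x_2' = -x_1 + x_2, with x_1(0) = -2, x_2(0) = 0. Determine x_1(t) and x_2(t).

x_1(t) = -2e^(2t)sin(t) - 2e^(2t)cos(t), x_2(t) = 2e^(2t)sin(t)

Coefficient matrix A = [[3, 2], [-1, 1]].
Characteristic polynomial det(A - λI) = λ^2 - 4λ + 5 = 0.
Eigenvalues λ = 2 ± i (complex conjugate pair).
For λ=2+i: an eigenvector is (1,0) - i(1,-1) = (1 - i, 0 + i).
A real fundamental pair from Re and Im of e^((2+i)t)v: X_1 = e^(2t)(cos(t)·(1,0) + sin(t)·(1,-1)), X_2 = e^(2t)(sin(t)·(1,0) - cos(t)·(1,-1)).
General solution: C_1X_1 + C_2X_2.
Applying x_1(0)=-2, x_2(0)=0 gives C_1=-2, C_2=0.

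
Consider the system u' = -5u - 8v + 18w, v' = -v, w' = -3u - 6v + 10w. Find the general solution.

Coefficient matrix A = [[-5, -8, 18], [0, -1, 0], [-3, -6, 10]].
det(A - λI) = 0 gives eigenvalues λ = 1, -1, 4.
For λ=1: eigenvector (3,0,1).
For λ=-1: eigenvector (-2,1,0).
For λ=4: eigenvector (2,0,1).
General solution: C_1e^(t)(3,0,1) + C_2e^(-t)(-2,1,0) + C_3e^(4t)(2,0,1).

u(t) = 3C_1e^(t) - 2C_2e^(-t) + 2C_3e^(4t), v(t) = C_2e^(-t), w(t) = C_1e^(t) + C_3e^(4t)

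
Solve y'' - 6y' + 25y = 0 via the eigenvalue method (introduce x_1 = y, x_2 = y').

y(t) = K_1e^(3t)cos(4t) + K_2e^(3t)sin(4t)

Let x_1 = y, x_2 = y'. Then x_1' = x_2 and x_2' = -25x_1 + 6x_2.
A = [[0,1],[-25,6]]; det(A-λI) = λ^2 - 6λ + 25.
Eigenvalues λ = 3 ± 4i.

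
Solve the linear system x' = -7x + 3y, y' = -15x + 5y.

Coefficient matrix A = [[-7, 3], [-15, 5]].
Characteristic polynomial det(A - λI) = λ^2 + 2λ + 10 = 0.
Eigenvalues λ = -1 ± 3i (complex conjugate pair).
For λ=-1+3i: an eigenvector is (0,-1) - i(-1,-2) = (0 + i, -1 + 2i).
A real fundamental pair from Re and Im of e^((-1+3i)t)v: X_1 = e^(-t)(cos(3t)·(0,-1) + sin(3t)·(-1,-2)), X_2 = e^(-t)(sin(3t)·(0,-1) - cos(3t)·(-1,-2)).
General solution: K_1X_1 + K_2X_2.

x(t) = -K_1e^(-t)sin(3t) + K_2e^(-t)cos(3t), y(t) = -2K_1e^(-t)sin(3t) - K_1e^(-t)cos(3t) - K_2e^(-t)sin(3t) + 2K_2e^(-t)cos(3t)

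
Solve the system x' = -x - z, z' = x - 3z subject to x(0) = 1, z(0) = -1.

Coefficient matrix A = [[-1, -1], [1, -3]].
Characteristic polynomial det(A - λI) = λ^2 + 4λ + 4 = 0.
Single eigenvalue λ = -2 with algebraic multiplicity 2.
Eigenvector v = (1,1); generalized eigenvector w with (A-λI)w=v is (-1,-2).
General solution: e^(-2t)[K_1·v + K_2·(t·v + w)].
Applying x(0)=1, z(0)=-1 gives K_1=3, K_2=2.

x(t) = 2te^(-2t) + e^(-2t), z(t) = 2te^(-2t) - e^(-2t)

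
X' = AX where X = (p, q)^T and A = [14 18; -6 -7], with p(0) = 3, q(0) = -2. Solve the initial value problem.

p(t) = 3e^(2t), q(t) = -2e^(2t)

Coefficient matrix A = [[14, 18], [-6, -7]].
Characteristic polynomial det(A - λI) = λ^2 - 7λ + 10 = 0.
Eigenvalues λ = 5, 2.
For λ=5: (A-λI) row 1 is [9, 18], so an eigenvector is (-2, 1).
For λ=2: (A-λI) row 1 is [12, 18], so an eigenvector is (3, -2).
General solution: C_1e^(5t)(-2,1) + C_2e^(2t)(3,-2).
Applying p(0)=3, q(0)=-2 gives C_1=0, C_2=1.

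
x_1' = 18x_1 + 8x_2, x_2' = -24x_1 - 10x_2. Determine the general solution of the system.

Coefficient matrix A = [[18, 8], [-24, -10]].
Characteristic polynomial det(A - λI) = λ^2 - 8λ + 12 = 0.
Eigenvalues λ = 2, 6.
For λ=2: (A-λI) row 1 is [16, 8], so an eigenvector is (-1, 2).
For λ=6: (A-λI) row 1 is [12, 8], so an eigenvector is (-2, 3).
General solution: K_1e^(2t)(-1,2) + K_2e^(6t)(-2,3).

x_1(t) = -K_1e^(2t) - 2K_2e^(6t), x_2(t) = 2K_1e^(2t) + 3K_2e^(6t)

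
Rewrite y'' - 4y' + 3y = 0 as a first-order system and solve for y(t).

Let x_1 = y, x_2 = y'. Then x_1' = x_2 and x_2' = -3x_1 + 4x_2.
A = [[0,1],[-3,4]]; det(A-λI) = λ^2 - 4λ + 3.
Eigenvalues λ = 1, 3 with eigenvectors (1,1), (1,3).

y(t) = c_1e^(t) + c_2e^(3t)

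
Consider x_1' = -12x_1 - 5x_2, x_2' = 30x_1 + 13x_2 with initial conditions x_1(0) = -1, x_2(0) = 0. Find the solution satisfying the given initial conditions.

Coefficient matrix A = [[-12, -5], [30, 13]].
Characteristic polynomial det(A - λI) = λ^2 - λ - 6 = 0.
Eigenvalues λ = 3, -2.
For λ=3: (A-λI) row 1 is [-15, -5], so an eigenvector is (1, -3).
For λ=-2: (A-λI) row 1 is [-10, -5], so an eigenvector is (1, -2).
General solution: K_1e^(3t)(1,-3) + K_2e^(-2t)(1,-2).
Applying x_1(0)=-1, x_2(0)=0 gives K_1=2, K_2=-3.

x_1(t) = 2e^(3t) - 3e^(-2t), x_2(t) = -6e^(3t) + 6e^(-2t)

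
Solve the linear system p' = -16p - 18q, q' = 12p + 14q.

p(t) = -3K_1e^(-4t) + K_2e^(2t), q(t) = 2K_1e^(-4t) - K_2e^(2t)

Coefficient matrix A = [[-16, -18], [12, 14]].
Characteristic polynomial det(A - λI) = λ^2 + 2λ - 8 = 0.
Eigenvalues λ = -4, 2.
For λ=-4: (A-λI) row 1 is [-12, -18], so an eigenvector is (-3, 2).
For λ=2: (A-λI) row 1 is [-18, -18], so an eigenvector is (1, -1).
General solution: K_1e^(-4t)(-3,2) + K_2e^(2t)(1,-1).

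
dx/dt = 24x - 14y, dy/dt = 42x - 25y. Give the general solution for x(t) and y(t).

x(t) = K_1e^(-4t) + 2K_2e^(3t), y(t) = 2K_1e^(-4t) + 3K_2e^(3t)

Coefficient matrix A = [[24, -14], [42, -25]].
Characteristic polynomial det(A - λI) = λ^2 + λ - 12 = 0.
Eigenvalues λ = -4, 3.
For λ=-4: (A-λI) row 1 is [28, -14], so an eigenvector is (1, 2).
For λ=3: (A-λI) row 1 is [21, -14], so an eigenvector is (2, 3).
General solution: K_1e^(-4t)(1,2) + K_2e^(3t)(2,3).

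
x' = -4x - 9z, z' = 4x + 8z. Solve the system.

x(t) = -3c_1e^(2t) - 3c_2te^(2t) + 2c_2e^(2t), z(t) = 2c_1e^(2t) + 2c_2te^(2t) - c_2e^(2t)

Coefficient matrix A = [[-4, -9], [4, 8]].
Characteristic polynomial det(A - λI) = λ^2 - 4λ + 4 = 0.
Single eigenvalue λ = 2 with algebraic multiplicity 2.
Eigenvector v = (-3,2); generalized eigenvector w with (A-λI)w=v is (2,-1).
General solution: e^(2t)[c_1·v + c_2·(t·v + w)].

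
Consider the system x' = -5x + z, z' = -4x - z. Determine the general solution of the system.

Coefficient matrix A = [[-5, 1], [-4, -1]].
Characteristic polynomial det(A - λI) = λ^2 + 6λ + 9 = 0.
Single eigenvalue λ = -3 with algebraic multiplicity 2.
Eigenvector v = (1,2); generalized eigenvector w with (A-λI)w=v is (-1,-1).
General solution: e^(-3t)[c_1·v + c_2·(t·v + w)].

x(t) = c_1e^(-3t) + c_2te^(-3t) - c_2e^(-3t), z(t) = 2c_1e^(-3t) + 2c_2te^(-3t) - c_2e^(-3t)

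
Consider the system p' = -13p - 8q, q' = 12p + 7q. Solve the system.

p(t) = C_1e^(-5t) - 2C_2e^(-t), q(t) = -C_1e^(-5t) + 3C_2e^(-t)

Coefficient matrix A = [[-13, -8], [12, 7]].
Characteristic polynomial det(A - λI) = λ^2 + 6λ + 5 = 0.
Eigenvalues λ = -5, -1.
For λ=-5: (A-λI) row 1 is [-8, -8], so an eigenvector is (1, -1).
For λ=-1: (A-λI) row 1 is [-12, -8], so an eigenvector is (-2, 3).
General solution: C_1e^(-5t)(1,-1) + C_2e^(-t)(-2,3).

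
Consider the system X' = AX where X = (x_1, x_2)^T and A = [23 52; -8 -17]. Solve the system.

Coefficient matrix A = [[23, 52], [-8, -17]].
Characteristic polynomial det(A - λI) = λ^2 - 6λ + 25 = 0.
Eigenvalues λ = 3 ± 4i (complex conjugate pair).
For λ=3+4i: an eigenvector is (-2,1) - i(3,-1) = (-2 - 3i, 1 + i).
A real fundamental pair from Re and Im of e^((3+4i)t)v: X_1 = e^(3t)(cos(4t)·(-2,1) + sin(4t)·(3,-1)), X_2 = e^(3t)(sin(4t)·(-2,1) - cos(4t)·(3,-1)).
General solution: c_1X_1 + c_2X_2.

x_1(t) = 3c_1e^(3t)sin(4t) - 2c_1e^(3t)cos(4t) - 2c_2e^(3t)sin(4t) - 3c_2e^(3t)cos(4t), x_2(t) = -c_1e^(3t)sin(4t) + c_1e^(3t)cos(4t) + c_2e^(3t)sin(4t) + c_2e^(3t)cos(4t)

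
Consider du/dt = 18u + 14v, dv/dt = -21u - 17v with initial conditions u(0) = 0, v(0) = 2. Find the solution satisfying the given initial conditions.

u(t) = 4e^(4t) - 4e^(-3t), v(t) = -4e^(4t) + 6e^(-3t)

Coefficient matrix A = [[18, 14], [-21, -17]].
Characteristic polynomial det(A - λI) = λ^2 - λ - 12 = 0.
Eigenvalues λ = -3, 4.
For λ=-3: (A-λI) row 1 is [21, 14], so an eigenvector is (2, -3).
For λ=4: (A-λI) row 1 is [14, 14], so an eigenvector is (1, -1).
General solution: K_1e^(-3t)(2,-3) + K_2e^(4t)(1,-1).
Applying u(0)=0, v(0)=2 gives K_1=-2, K_2=4.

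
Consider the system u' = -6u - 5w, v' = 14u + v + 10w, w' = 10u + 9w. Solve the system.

Coefficient matrix A = [[-6, 0, -5], [14, 1, 10], [10, 0, 9]].
det(A - λI) = 0 gives eigenvalues λ = 4, 1, -1.
For λ=4: eigenvector (-1,2,2).
For λ=1: eigenvector (0,1,0).
For λ=-1: eigenvector (-1,2,1).
General solution: c_1e^(4t)(-1,2,2) + c_2e^(t)(0,1,0) + c_3e^(-t)(-1,2,1).

u(t) = -c_1e^(4t) - c_3e^(-t), v(t) = 2c_1e^(4t) + c_2e^(t) + 2c_3e^(-t), w(t) = 2c_1e^(4t) + c_3e^(-t)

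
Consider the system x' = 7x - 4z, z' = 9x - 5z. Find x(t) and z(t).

Coefficient matrix A = [[7, -4], [9, -5]].
Characteristic polynomial det(A - λI) = λ^2 - 2λ + 1 = 0.
Single eigenvalue λ = 1 with algebraic multiplicity 2.
Eigenvector v = (-2,-3); generalized eigenvector w with (A-λI)w=v is (-1,-1).
General solution: e^(t)[K_1·v + K_2·(t·v + w)].

x(t) = -2K_1e^(t) - 2K_2te^(t) - K_2e^(t), z(t) = -3K_1e^(t) - 3K_2te^(t) - K_2e^(t)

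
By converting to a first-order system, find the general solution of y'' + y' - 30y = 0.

Let x_1 = y, x_2 = y'. Then x_1' = x_2 and x_2' = 30x_1 - x_2.
A = [[0,1],[30,-1]]; det(A-λI) = λ^2 + λ - 30.
Eigenvalues λ = 5, -6 with eigenvectors (1,5), (1,-6).

y(t) = K_1e^(5t) + K_2e^(-6t)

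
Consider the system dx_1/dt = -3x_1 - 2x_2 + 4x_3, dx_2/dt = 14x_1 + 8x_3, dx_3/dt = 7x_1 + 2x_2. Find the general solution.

Coefficient matrix A = [[-3, -2, 4], [14, 0, 8], [7, 2, 0]].
det(A - λI) = 0 gives eigenvalues λ = -4, -3, 4.
For λ=-4: eigenvector (2,-3,-2).
For λ=-3: eigenvector (1,-2,-1).
For λ=4: eigenvector (0,2,1).
General solution: c_1e^(-4t)(2,-3,-2) + c_2e^(-3t)(1,-2,-1) + c_3e^(4t)(0,2,1).

x_1(t) = 2c_1e^(-4t) + c_2e^(-3t), x_2(t) = -3c_1e^(-4t) - 2c_2e^(-3t) + 2c_3e^(4t), x_3(t) = -2c_1e^(-4t) - c_2e^(-3t) + c_3e^(4t)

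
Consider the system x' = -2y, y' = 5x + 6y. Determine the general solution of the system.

x(t) = c_1e^(3t)sin(t) + c_1e^(3t)cos(t) + c_2e^(3t)sin(t) - c_2e^(3t)cos(t), y(t) = -c_1e^(3t)sin(t) - 2c_1e^(3t)cos(t) - 2c_2e^(3t)sin(t) + c_2e^(3t)cos(t)

Coefficient matrix A = [[0, -2], [5, 6]].
Characteristic polynomial det(A - λI) = λ^2 - 6λ + 10 = 0.
Eigenvalues λ = 3 ± i (complex conjugate pair).
For λ=3+i: an eigenvector is (1,-2) - i(1,-1) = (1 - i, -2 + i).
A real fundamental pair from Re and Im of e^((3+i)t)v: X_1 = e^(3t)(cos(t)·(1,-2) + sin(t)·(1,-1)), X_2 = e^(3t)(sin(t)·(1,-2) - cos(t)·(1,-1)).
General solution: c_1X_1 + c_2X_2.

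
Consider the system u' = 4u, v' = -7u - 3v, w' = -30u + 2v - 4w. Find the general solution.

u(t) = K_1e^(4t), v(t) = -K_1e^(4t) + K_2e^(-3t), w(t) = -4K_1e^(4t) + 2K_2e^(-3t) + K_3e^(-4t)

Coefficient matrix A = [[4, 0, 0], [-7, -3, 0], [-30, 2, -4]].
det(A - λI) = 0 gives eigenvalues λ = 4, -3, -4.
For λ=4: eigenvector (1,-1,-4).
For λ=-3: eigenvector (0,1,2).
For λ=-4: eigenvector (0,0,1).
General solution: K_1e^(4t)(1,-1,-4) + K_2e^(-3t)(0,1,2) + K_3e^(-4t)(0,0,1).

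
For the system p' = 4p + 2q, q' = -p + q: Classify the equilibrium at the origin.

A = [[4,2],[-1,1]]; det(A-λI) = λ^2 - 5λ + 6.
λ = 3, 2: both positive.

unstable node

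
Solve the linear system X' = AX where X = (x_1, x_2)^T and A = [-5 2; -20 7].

x_1(t) = -C_1e^(t)sin(2t) + C_2e^(t)cos(2t), x_2(t) = -3C_1e^(t)sin(2t) - C_1e^(t)cos(2t) - C_2e^(t)sin(2t) + 3C_2e^(t)cos(2t)

Coefficient matrix A = [[-5, 2], [-20, 7]].
Characteristic polynomial det(A - λI) = λ^2 - 2λ + 5 = 0.
Eigenvalues λ = 1 ± 2i (complex conjugate pair).
For λ=1+2i: an eigenvector is (0,-1) - i(-1,-3) = (0 + i, -1 + 3i).
A real fundamental pair from Re and Im of e^((1+2i)t)v: X_1 = e^(t)(cos(2t)·(0,-1) + sin(2t)·(-1,-3)), X_2 = e^(t)(sin(2t)·(0,-1) - cos(2t)·(-1,-3)).
General solution: C_1X_1 + C_2X_2.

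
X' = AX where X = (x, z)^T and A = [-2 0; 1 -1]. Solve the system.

x(t) = K_1e^(-2t), z(t) = -K_1e^(-2t) - K_2e^(-t)

Coefficient matrix A = [[-2, 0], [1, -1]].
Characteristic polynomial det(A - λI) = λ^2 + 3λ + 2 = 0.
Eigenvalues λ = -2, -1.
For λ=-2: (A-λI) row 2 is [1, 1], so an eigenvector is (1, -1).
For λ=-1: (A-λI) row 1 is [-1, 0], so an eigenvector is (0, -1).
General solution: K_1e^(-2t)(1,-1) + K_2e^(-t)(0,-1).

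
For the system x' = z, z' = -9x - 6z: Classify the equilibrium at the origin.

stable improper node

A = [[0,1],[-9,-6]]; det(A-λI) = λ^2 + 6λ + 9.
repeated λ = -3 with a single eigenvector.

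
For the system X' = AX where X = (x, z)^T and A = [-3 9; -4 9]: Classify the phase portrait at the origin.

A = [[-3,9],[-4,9]]; det(A-λI) = λ^2 - 6λ + 9.
repeated λ = 3 with a single eigenvector.

unstable improper node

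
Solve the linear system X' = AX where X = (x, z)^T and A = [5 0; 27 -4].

x(t) = -K_2e^(5t), z(t) = K_1e^(-4t) - 3K_2e^(5t)

Coefficient matrix A = [[5, 0], [27, -4]].
Characteristic polynomial det(A - λI) = λ^2 - λ - 20 = 0.
Eigenvalues λ = -4, 5.
For λ=-4: (A-λI) row 1 is [9, 0], so an eigenvector is (0, 1).
For λ=5: (A-λI) row 2 is [27, -9], so an eigenvector is (-1, -3).
General solution: K_1e^(-4t)(0,1) + K_2e^(5t)(-1,-3).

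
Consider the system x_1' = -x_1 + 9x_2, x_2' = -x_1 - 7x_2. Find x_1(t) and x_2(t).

x_1(t) = -3c_1e^(-4t) - 3c_2te^(-4t) + 2c_2e^(-4t), x_2(t) = c_1e^(-4t) + c_2te^(-4t) - c_2e^(-4t)

Coefficient matrix A = [[-1, 9], [-1, -7]].
Characteristic polynomial det(A - λI) = λ^2 + 8λ + 16 = 0.
Single eigenvalue λ = -4 with algebraic multiplicity 2.
Eigenvector v = (-3,1); generalized eigenvector w with (A-λI)w=v is (2,-1).
General solution: e^(-4t)[c_1·v + c_2·(t·v + w)].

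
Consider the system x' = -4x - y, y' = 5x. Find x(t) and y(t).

x(t) = C_1e^(-2t)sin(t) - C_2e^(-2t)cos(t), y(t) = -2C_1e^(-2t)sin(t) - C_1e^(-2t)cos(t) - C_2e^(-2t)sin(t) + 2C_2e^(-2t)cos(t)

Coefficient matrix A = [[-4, -1], [5, 0]].
Characteristic polynomial det(A - λI) = λ^2 + 4λ + 5 = 0.
Eigenvalues λ = -2 ± i (complex conjugate pair).
For λ=-2+i: an eigenvector is (0,-1) - i(1,-2) = (0 - i, -1 + 2i).
A real fundamental pair from Re and Im of e^((-2+i)t)v: X_1 = e^(-2t)(cos(t)·(0,-1) + sin(t)·(1,-2)), X_2 = e^(-2t)(sin(t)·(0,-1) - cos(t)·(1,-2)).
General solution: C_1X_1 + C_2X_2.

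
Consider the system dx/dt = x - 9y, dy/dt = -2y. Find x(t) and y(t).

x(t) = -C_1e^(t) + 3C_2e^(-2t), y(t) = C_2e^(-2t)

Coefficient matrix A = [[1, -9], [0, -2]].
Characteristic polynomial det(A - λI) = λ^2 + λ - 2 = 0.
Eigenvalues λ = 1, -2.
For λ=1: (A-λI) row 1 is [0, -9], so an eigenvector is (-1, 0).
For λ=-2: (A-λI) row 1 is [3, -9], so an eigenvector is (3, 1).
General solution: C_1e^(t)(-1,0) + C_2e^(-2t)(3,1).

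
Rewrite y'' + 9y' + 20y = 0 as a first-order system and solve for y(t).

Let x_1 = y, x_2 = y'. Then x_1' = x_2 and x_2' = -20x_1 - 9x_2.
A = [[0,1],[-20,-9]]; det(A-λI) = λ^2 + 9λ + 20.
Eigenvalues λ = -4, -5 with eigenvectors (1,-4), (1,-5).

y(t) = c_1e^(-4t) + c_2e^(-5t)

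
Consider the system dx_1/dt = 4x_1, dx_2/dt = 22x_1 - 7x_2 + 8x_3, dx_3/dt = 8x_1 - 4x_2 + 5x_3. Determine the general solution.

x_1(t) = c_1e^(4t), x_2(t) = 2c_1e^(4t) + c_2e^(t) - 2c_3e^(-3t), x_3(t) = c_2e^(t) - c_3e^(-3t)

Coefficient matrix A = [[4, 0, 0], [22, -7, 8], [8, -4, 5]].
det(A - λI) = 0 gives eigenvalues λ = 4, 1, -3.
For λ=4: eigenvector (1,2,0).
For λ=1: eigenvector (0,1,1).
For λ=-3: eigenvector (0,-2,-1).
General solution: c_1e^(4t)(1,2,0) + c_2e^(t)(0,1,1) + c_3e^(-3t)(0,-2,-1).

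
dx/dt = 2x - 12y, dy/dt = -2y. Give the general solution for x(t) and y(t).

Coefficient matrix A = [[2, -12], [0, -2]].
Characteristic polynomial det(A - λI) = λ^2 - 4 = 0.
Eigenvalues λ = -2, 2.
For λ=-2: (A-λI) row 1 is [4, -12], so an eigenvector is (3, 1).
For λ=2: (A-λI) row 1 is [0, -12], so an eigenvector is (1, 0).
General solution: C_1e^(-2t)(3,1) + C_2e^(2t)(1,0).

x(t) = 3C_1e^(-2t) + C_2e^(2t), y(t) = C_1e^(-2t)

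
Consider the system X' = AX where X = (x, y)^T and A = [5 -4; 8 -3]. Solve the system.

x(t) = -c_1e^(t)sin(4t) + c_2e^(t)cos(4t), y(t) = -c_1e^(t)sin(4t) + c_1e^(t)cos(4t) + c_2e^(t)sin(4t) + c_2e^(t)cos(4t)

Coefficient matrix A = [[5, -4], [8, -3]].
Characteristic polynomial det(A - λI) = λ^2 - 2λ + 17 = 0.
Eigenvalues λ = 1 ± 4i (complex conjugate pair).
For λ=1+4i: an eigenvector is (0,1) - i(-1,-1) = (0 + i, 1 + i).
A real fundamental pair from Re and Im of e^((1+4i)t)v: X_1 = e^(t)(cos(4t)·(0,1) + sin(4t)·(-1,-1)), X_2 = e^(t)(sin(4t)·(0,1) - cos(4t)·(-1,-1)).
General solution: c_1X_1 + c_2X_2.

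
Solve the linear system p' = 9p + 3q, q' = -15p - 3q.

p(t) = -C_1e^(3t)sin(3t) + C_2e^(3t)cos(3t), q(t) = 2C_1e^(3t)sin(3t) - C_1e^(3t)cos(3t) - C_2e^(3t)sin(3t) - 2C_2e^(3t)cos(3t)

Coefficient matrix A = [[9, 3], [-15, -3]].
Characteristic polynomial det(A - λI) = λ^2 - 6λ + 18 = 0.
Eigenvalues λ = 3 ± 3i (complex conjugate pair).
For λ=3+3i: an eigenvector is (0,-1) - i(-1,2) = (0 + i, -1 - 2i).
A real fundamental pair from Re and Im of e^((3+3i)t)v: X_1 = e^(3t)(cos(3t)·(0,-1) + sin(3t)·(-1,2)), X_2 = e^(3t)(sin(3t)·(0,-1) - cos(3t)·(-1,2)).
General solution: C_1X_1 + C_2X_2.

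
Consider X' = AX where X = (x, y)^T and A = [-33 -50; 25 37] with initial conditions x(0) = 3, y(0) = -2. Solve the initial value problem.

x(t) = -e^(2t)sin(5t) + 3e^(2t)cos(5t), y(t) = e^(2t)sin(5t) - 2e^(2t)cos(5t)

Coefficient matrix A = [[-33, -50], [25, 37]].
Characteristic polynomial det(A - λI) = λ^2 - 4λ + 29 = 0.
Eigenvalues λ = 2 ± 5i (complex conjugate pair).
For λ=2+5i: an eigenvector is (1,-1) - i(3,-2) = (1 - 3i, -1 + 2i).
A real fundamental pair from Re and Im of e^((2+5i)t)v: X_1 = e^(2t)(cos(5t)·(1,-1) + sin(5t)·(3,-2)), X_2 = e^(2t)(sin(5t)·(1,-1) - cos(5t)·(3,-2)).
General solution: K_1X_1 + K_2X_2.
Applying x(0)=3, y(0)=-2 gives K_1=0, K_2=-1.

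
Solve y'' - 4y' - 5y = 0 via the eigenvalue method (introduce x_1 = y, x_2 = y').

Let x_1 = y, x_2 = y'. Then x_1' = x_2 and x_2' = 5x_1 + 4x_2.
A = [[0,1],[5,4]]; det(A-λI) = λ^2 - 4λ - 5.
Eigenvalues λ = 5, -1 with eigenvectors (1,5), (1,-1).

y(t) = c_1e^(5t) + c_2e^(-t)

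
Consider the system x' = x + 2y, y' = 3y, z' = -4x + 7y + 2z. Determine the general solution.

Coefficient matrix A = [[1, 2, 0], [0, 3, 0], [-4, 7, 2]].
det(A - λI) = 0 gives eigenvalues λ = 2, 3, 1.
For λ=2: eigenvector (0,0,1).
For λ=3: eigenvector (1,1,3).
For λ=1: eigenvector (1,0,4).
General solution: K_1e^(2t)(0,0,1) + K_2e^(3t)(1,1,3) + K_3e^(t)(1,0,4).

x(t) = K_2e^(3t) + K_3e^(t), y(t) = K_2e^(3t), z(t) = K_1e^(2t) + 3K_2e^(3t) + 4K_3e^(t)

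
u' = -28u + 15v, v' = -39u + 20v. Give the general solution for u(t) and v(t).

Coefficient matrix A = [[-28, 15], [-39, 20]].
Characteristic polynomial det(A - λI) = λ^2 + 8λ + 25 = 0.
Eigenvalues λ = -4 ± 3i (complex conjugate pair).
For λ=-4+3i: an eigenvector is (-1,-2) - i(-2,-3) = (-1 + 2i, -2 + 3i).
A real fundamental pair from Re and Im of e^((-4+3i)t)v: X_1 = e^(-4t)(cos(3t)·(-1,-2) + sin(3t)·(-2,-3)), X_2 = e^(-4t)(sin(3t)·(-1,-2) - cos(3t)·(-2,-3)).
General solution: K_1X_1 + K_2X_2.

u(t) = -2K_1e^(-4t)sin(3t) - K_1e^(-4t)cos(3t) - K_2e^(-4t)sin(3t) + 2K_2e^(-4t)cos(3t), v(t) = -3K_1e^(-4t)sin(3t) - 2K_1e^(-4t)cos(3t) - 2K_2e^(-4t)sin(3t) + 3K_2e^(-4t)cos(3t)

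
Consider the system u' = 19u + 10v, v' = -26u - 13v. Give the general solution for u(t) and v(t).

Coefficient matrix A = [[19, 10], [-26, -13]].
Characteristic polynomial det(A - λI) = λ^2 - 6λ + 13 = 0.
Eigenvalues λ = 3 ± 2i (complex conjugate pair).
For λ=3+2i: an eigenvector is (1,-2) - i(-2,3) = (1 + 2i, -2 - 3i).
A real fundamental pair from Re and Im of e^((3+2i)t)v: X_1 = e^(3t)(cos(2t)·(1,-2) + sin(2t)·(-2,3)), X_2 = e^(3t)(sin(2t)·(1,-2) - cos(2t)·(-2,3)).
General solution: K_1X_1 + K_2X_2.

u(t) = -2K_1e^(3t)sin(2t) + K_1e^(3t)cos(2t) + K_2e^(3t)sin(2t) + 2K_2e^(3t)cos(2t), v(t) = 3K_1e^(3t)sin(2t) - 2K_1e^(3t)cos(2t) - 2K_2e^(3t)sin(2t) - 3K_2e^(3t)cos(2t)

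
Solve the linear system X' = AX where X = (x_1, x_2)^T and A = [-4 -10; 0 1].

x_1(t) = -2c_1e^(t) + c_2e^(-4t), x_2(t) = c_1e^(t)

Coefficient matrix A = [[-4, -10], [0, 1]].
Characteristic polynomial det(A - λI) = λ^2 + 3λ - 4 = 0.
Eigenvalues λ = 1, -4.
For λ=1: (A-λI) row 1 is [-5, -10], so an eigenvector is (-2, 1).
For λ=-4: (A-λI) row 1 is [0, -10], so an eigenvector is (1, 0).
General solution: c_1e^(t)(-2,1) + c_2e^(-4t)(1,0).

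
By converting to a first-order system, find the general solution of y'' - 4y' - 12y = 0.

y(t) = c_1e^(-2t) + c_2e^(6t)

Let x_1 = y, x_2 = y'. Then x_1' = x_2 and x_2' = 12x_1 + 4x_2.
A = [[0,1],[12,4]]; det(A-λI) = λ^2 - 4λ - 12.
Eigenvalues λ = -2, 6 with eigenvectors (1,-2), (1,6).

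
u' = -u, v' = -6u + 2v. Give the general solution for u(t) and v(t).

Coefficient matrix A = [[-1, 0], [-6, 2]].
Characteristic polynomial det(A - λI) = λ^2 - λ - 2 = 0.
Eigenvalues λ = 2, -1.
For λ=2: (A-λI) row 1 is [-3, 0], so an eigenvector is (0, -1).
For λ=-1: (A-λI) row 2 is [-6, 3], so an eigenvector is (1, 2).
General solution: K_1e^(2t)(0,-1) + K_2e^(-t)(1,2).

u(t) = K_2e^(-t), v(t) = -K_1e^(2t) + 2K_2e^(-t)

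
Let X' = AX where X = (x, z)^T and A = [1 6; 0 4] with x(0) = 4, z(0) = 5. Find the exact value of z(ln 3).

405

A = [[1,6],[0,4]]; eigenvalues λ = 4, 1.
Eigenvectors: (2,1) for λ=4, (-1,0) for λ=1.
From the initial condition, c_1 = 5, c_2 = 6.
z(ln 3) = (5)(3^4)(1) + (6)(3^1)(0) = 405.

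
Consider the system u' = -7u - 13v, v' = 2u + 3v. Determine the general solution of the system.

u(t) = -3K_1e^(-2t)sin(t) - 2K_1e^(-2t)cos(t) - 2K_2e^(-2t)sin(t) + 3K_2e^(-2t)cos(t), v(t) = K_1e^(-2t)sin(t) + K_1e^(-2t)cos(t) + K_2e^(-2t)sin(t) - K_2e^(-2t)cos(t)

Coefficient matrix A = [[-7, -13], [2, 3]].
Characteristic polynomial det(A - λI) = λ^2 + 4λ + 5 = 0.
Eigenvalues λ = -2 ± i (complex conjugate pair).
For λ=-2+i: an eigenvector is (-2,1) - i(-3,1) = (-2 + 3i, 1 - i).
A real fundamental pair from Re and Im of e^((-2+i)t)v: X_1 = e^(-2t)(cos(t)·(-2,1) + sin(t)·(-3,1)), X_2 = e^(-2t)(sin(t)·(-2,1) - cos(t)·(-3,1)).
General solution: K_1X_1 + K_2X_2.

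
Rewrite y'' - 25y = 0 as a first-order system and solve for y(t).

Let x_1 = y, x_2 = y'. Then x_1' = x_2 and x_2' = 25x_1.
A = [[0,1],[25,0]]; det(A-λI) = λ^2 - 25.
Eigenvalues λ = -5, 5 with eigenvectors (1,-5), (1,5).

y(t) = c_1e^(-5t) + c_2e^(5t)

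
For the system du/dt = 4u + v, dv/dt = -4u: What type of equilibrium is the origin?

unstable improper node

A = [[4,1],[-4,0]]; det(A-λI) = λ^2 - 4λ + 4.
repeated λ = 2 with a single eigenvector.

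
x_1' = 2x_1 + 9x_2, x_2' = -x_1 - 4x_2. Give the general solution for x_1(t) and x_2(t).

Coefficient matrix A = [[2, 9], [-1, -4]].
Characteristic polynomial det(A - λI) = λ^2 + 2λ + 1 = 0.
Single eigenvalue λ = -1 with algebraic multiplicity 2.
Eigenvector v = (3,-1); generalized eigenvector w with (A-λI)w=v is (-2,1).
General solution: e^(-t)[C_1·v + C_2·(t·v + w)].

x_1(t) = 3C_1e^(-t) + 3C_2te^(-t) - 2C_2e^(-t), x_2(t) = -C_1e^(-t) - C_2te^(-t) + C_2e^(-t)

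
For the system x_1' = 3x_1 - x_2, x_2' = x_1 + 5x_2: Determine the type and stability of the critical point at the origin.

A = [[3,-1],[1,5]]; det(A-λI) = λ^2 - 8λ + 16.
repeated λ = 4 with a single eigenvector.

unstable improper node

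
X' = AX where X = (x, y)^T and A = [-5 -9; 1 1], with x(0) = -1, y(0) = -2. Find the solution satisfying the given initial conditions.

x(t) = 21te^(-2t) - e^(-2t), y(t) = -7te^(-2t) - 2e^(-2t)

Coefficient matrix A = [[-5, -9], [1, 1]].
Characteristic polynomial det(A - λI) = λ^2 + 4λ + 4 = 0.
Single eigenvalue λ = -2 with algebraic multiplicity 2.
Eigenvector v = (-3,1); generalized eigenvector w with (A-λI)w=v is (1,0).
General solution: e^(-2t)[c_1·v + c_2·(t·v + w)].
Applying x(0)=-1, y(0)=-2 gives c_1=-2, c_2=-7.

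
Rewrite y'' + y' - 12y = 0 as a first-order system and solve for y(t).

y(t) = c_1e^(-4t) + c_2e^(3t)

Let x_1 = y, x_2 = y'. Then x_1' = x_2 and x_2' = 12x_1 - x_2.
A = [[0,1],[12,-1]]; det(A-λI) = λ^2 + λ - 12.
Eigenvalues λ = -4, 3 with eigenvectors (1,-4), (1,3).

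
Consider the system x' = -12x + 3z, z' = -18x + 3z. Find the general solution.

x(t) = K_1e^(-3t) - K_2e^(-6t), z(t) = 3K_1e^(-3t) - 2K_2e^(-6t)

Coefficient matrix A = [[-12, 3], [-18, 3]].
Characteristic polynomial det(A - λI) = λ^2 + 9λ + 18 = 0.
Eigenvalues λ = -3, -6.
For λ=-3: (A-λI) row 1 is [-9, 3], so an eigenvector is (1, 3).
For λ=-6: (A-λI) row 1 is [-6, 3], so an eigenvector is (-1, -2).
General solution: K_1e^(-3t)(1,3) + K_2e^(-6t)(-1,-2).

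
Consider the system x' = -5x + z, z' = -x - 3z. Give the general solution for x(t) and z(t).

Coefficient matrix A = [[-5, 1], [-1, -3]].
Characteristic polynomial det(A - λI) = λ^2 + 8λ + 16 = 0.
Single eigenvalue λ = -4 with algebraic multiplicity 2.
Eigenvector v = (1,1); generalized eigenvector w with (A-λI)w=v is (-2,-1).
General solution: e^(-4t)[K_1·v + K_2·(t·v + w)].

x(t) = K_1e^(-4t) + K_2te^(-4t) - 2K_2e^(-4t), z(t) = K_1e^(-4t) + K_2te^(-4t) - K_2e^(-4t)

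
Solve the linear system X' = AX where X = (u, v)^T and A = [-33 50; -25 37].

u(t) = -C_1e^(2t)sin(5t) + 3C_1e^(2t)cos(5t) + 3C_2e^(2t)sin(5t) + C_2e^(2t)cos(5t), v(t) = -C_1e^(2t)sin(5t) + 2C_1e^(2t)cos(5t) + 2C_2e^(2t)sin(5t) + C_2e^(2t)cos(5t)

Coefficient matrix A = [[-33, 50], [-25, 37]].
Characteristic polynomial det(A - λI) = λ^2 - 4λ + 29 = 0.
Eigenvalues λ = 2 ± 5i (complex conjugate pair).
For λ=2+5i: an eigenvector is (3,2) - i(-1,-1) = (3 + i, 2 + i).
A real fundamental pair from Re and Im of e^((2+5i)t)v: X_1 = e^(2t)(cos(5t)·(3,2) + sin(5t)·(-1,-1)), X_2 = e^(2t)(sin(5t)·(3,2) - cos(5t)·(-1,-1)).
General solution: C_1X_1 + C_2X_2.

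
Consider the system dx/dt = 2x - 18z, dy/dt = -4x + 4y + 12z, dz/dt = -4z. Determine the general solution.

Coefficient matrix A = [[2, 0, -18], [-4, 4, 12], [0, 0, -4]].
det(A - λI) = 0 gives eigenvalues λ = 2, 4, -4.
For λ=2: eigenvector (1,2,0).
For λ=4: eigenvector (0,1,0).
For λ=-4: eigenvector (3,0,1).
General solution: C_1e^(2t)(1,2,0) + C_2e^(4t)(0,1,0) + C_3e^(-4t)(3,0,1).

x(t) = C_1e^(2t) + 3C_3e^(-4t), y(t) = 2C_1e^(2t) + C_2e^(4t), z(t) = C_3e^(-4t)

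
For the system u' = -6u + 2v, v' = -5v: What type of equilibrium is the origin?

A = [[-6,2],[0,-5]]; det(A-λI) = λ^2 + 11λ + 30.
λ = -5, -6: both negative.

stable node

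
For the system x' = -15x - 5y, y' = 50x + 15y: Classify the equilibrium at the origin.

A = [[-15,-5],[50,15]]; det(A-λI) = λ^2 + 25.
λ = 0 ± 5i: zero real part.

center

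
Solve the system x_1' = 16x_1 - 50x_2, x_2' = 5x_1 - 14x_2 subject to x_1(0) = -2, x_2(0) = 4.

x_1(t) = -46e^(t)sin(5t) - 2e^(t)cos(5t), x_2(t) = -14e^(t)sin(5t) + 4e^(t)cos(5t)

Coefficient matrix A = [[16, -50], [5, -14]].
Characteristic polynomial det(A - λI) = λ^2 - 2λ + 26 = 0.
Eigenvalues λ = 1 ± 5i (complex conjugate pair).
For λ=1+5i: an eigenvector is (-3,-1) - i(1,0) = (-3 - i, -1).
A real fundamental pair from Re and Im of e^((1+5i)t)v: X_1 = e^(t)(cos(5t)·(-3,-1) + sin(5t)·(1,0)), X_2 = e^(t)(sin(5t)·(-3,-1) - cos(5t)·(1,0)).
General solution: C_1X_1 + C_2X_2.
Applying x_1(0)=-2, x_2(0)=4 gives C_1=-4, C_2=14.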